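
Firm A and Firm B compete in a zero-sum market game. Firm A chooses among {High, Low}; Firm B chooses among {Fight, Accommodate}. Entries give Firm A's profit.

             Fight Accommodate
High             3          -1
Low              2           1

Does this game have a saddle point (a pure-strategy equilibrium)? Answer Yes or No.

Yes

Row minima: High → -1, Low → 1; maximin = 1.
Column maxima: Fight → 3, Accommodate → 1; minimax = 1.
maximin = minimax = 1, so a saddle point exists.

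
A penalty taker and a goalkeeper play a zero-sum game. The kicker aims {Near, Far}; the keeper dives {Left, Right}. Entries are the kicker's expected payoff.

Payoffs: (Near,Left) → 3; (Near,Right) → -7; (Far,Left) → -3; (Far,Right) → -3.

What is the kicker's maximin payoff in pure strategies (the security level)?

-3

Row minima: Near → -7, Far → -3.
The best of these is -3.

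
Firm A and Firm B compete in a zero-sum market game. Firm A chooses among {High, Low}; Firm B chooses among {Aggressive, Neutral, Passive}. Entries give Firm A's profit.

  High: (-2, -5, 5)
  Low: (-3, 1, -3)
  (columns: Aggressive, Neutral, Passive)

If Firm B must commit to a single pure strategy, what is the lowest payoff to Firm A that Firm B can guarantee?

-2

Column maxima: Aggressive → -2, Neutral → 1, Passive → 5.
The smallest of these is -2.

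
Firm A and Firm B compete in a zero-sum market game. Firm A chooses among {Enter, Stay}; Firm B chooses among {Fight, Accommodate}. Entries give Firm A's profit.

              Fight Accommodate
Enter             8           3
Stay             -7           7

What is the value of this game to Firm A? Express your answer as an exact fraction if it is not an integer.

Row minima: Enter → 3, Stay → -7; maximin = 3.
Column maxima: Fight → 8, Accommodate → 7; minimax = 7.
3 ≠ 7, so there is no saddle point; optimal play is mixed.
Let Firm A play Enter with probability p. Expected payoff against Fight: 8p + (-7)(1−p) = 15p − 7; against Accommodate: 3p + 7(1−p) = −4p + 7.
Setting these equal: 15p − 7 = −4p + 7 ⇒ 19p = 14 ⇒ p = 14/19, and the value is (15)·(14/19) − 7 = 77/19.
For Firm B: with q = P(Fight), equating Enter's and Stay's payoffs gives 5q + 3 = −14q + 7 ⇒ q = 4/19.

77/19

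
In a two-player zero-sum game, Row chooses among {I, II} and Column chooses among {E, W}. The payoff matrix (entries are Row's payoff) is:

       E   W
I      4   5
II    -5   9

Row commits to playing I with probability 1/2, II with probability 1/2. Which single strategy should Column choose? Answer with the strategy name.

If Column plays E, Row's expected payoff is (1/2)·4 + (1/2)·(-5) = -1/2.
If Column plays W, Row's expected payoff is (1/2)·5 + (1/2)·9 = 7.
Column minimizes Row's payoff; the smallest is -1/2, so the best response is E.

E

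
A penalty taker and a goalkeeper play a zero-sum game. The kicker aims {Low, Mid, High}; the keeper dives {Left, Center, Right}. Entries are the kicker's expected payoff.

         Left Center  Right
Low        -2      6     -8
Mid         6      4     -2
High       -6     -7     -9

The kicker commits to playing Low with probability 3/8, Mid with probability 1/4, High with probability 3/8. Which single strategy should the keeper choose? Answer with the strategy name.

Right

If the keeper plays Left, the kicker's expected payoff is (3/8)·(-2) + (1/4)·6 + (3/8)·(-6) = -3/2.
If the keeper plays Center, the kicker's expected payoff is (3/8)·6 + (1/4)·4 + (3/8)·(-7) = 5/8.
If the keeper plays Right, the kicker's expected payoff is (3/8)·(-8) + (1/4)·(-2) + (3/8)·(-9) = -55/8.
The keeper minimizes the kicker's payoff; the smallest is -55/8, so the best response is Right.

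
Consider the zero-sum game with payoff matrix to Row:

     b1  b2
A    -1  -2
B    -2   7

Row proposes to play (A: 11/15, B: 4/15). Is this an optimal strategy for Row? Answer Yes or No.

Against b1 this mix gives (11/15)·(-1) + (4/15)·(-2) = -19/15.
Against b2 this mix gives (11/15)·(-2) + (4/15)·7 = 2/5.
Column will play b1, holding Row to -19/15. Shifting weight toward the row that does better against b1 would raise this floor (the equalizing mix achieves -11/10 against both b1 and b2), so the proposed strategy is not optimal.

No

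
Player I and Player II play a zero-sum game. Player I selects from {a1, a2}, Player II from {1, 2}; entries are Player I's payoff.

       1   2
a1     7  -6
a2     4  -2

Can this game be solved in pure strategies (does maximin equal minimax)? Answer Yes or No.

Yes

Row minima: a1 → -6, a2 → -2; maximin = -2.
Column maxima: 1 → 7, 2 → -2; minimax = -2.
maximin = minimax = -2, so a saddle point exists.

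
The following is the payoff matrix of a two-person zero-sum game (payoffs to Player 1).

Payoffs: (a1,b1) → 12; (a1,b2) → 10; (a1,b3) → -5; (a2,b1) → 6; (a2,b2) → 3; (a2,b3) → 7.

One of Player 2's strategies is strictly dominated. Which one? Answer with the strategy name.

b1

b2 holds Player 1's payoff strictly below b1 in every row: 10 < 12, 3 < 6.
So b1 is strictly dominated for Player 2.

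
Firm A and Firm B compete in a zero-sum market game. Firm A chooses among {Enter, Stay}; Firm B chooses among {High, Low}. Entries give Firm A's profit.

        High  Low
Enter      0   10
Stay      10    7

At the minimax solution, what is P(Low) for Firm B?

Row minima: Enter → 0, Stay → 7; maximin = 7.
Column maxima: High → 10, Low → 10; minimax = 10.
7 ≠ 10, so there is no saddle point; optimal play is mixed.
Let Firm A play Enter with probability p. Expected payoff against High: 0p + 10(1−p) = −10p + 10; against Low: 10p + 7(1−p) = 3p + 7.
Setting these equal: −10p + 10 = 3p + 7 ⇒ −13p = -3 ⇒ p = 3/13, and the value is (-10)·(3/13) + 10 = 100/13.
For Firm B: with q = P(High), equating Enter's and Stay's payoffs gives −10q + 10 = 3q + 7 ⇒ q = 3/13.

10/13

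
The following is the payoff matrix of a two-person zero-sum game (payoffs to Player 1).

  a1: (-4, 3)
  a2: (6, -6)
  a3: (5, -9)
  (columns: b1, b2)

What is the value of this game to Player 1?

Row minima: a1 → -4, a2 → -6, a3 → -9; maximin = -4.
Column maxima: b1 → 6, b2 → 3; minimax = 3.
-4 ≠ 3, so there is no saddle point; optimal play is mixed.
a3 is strictly dominated by a2, so Player 1 never plays it.
On the remaining 2×2 (a1, a2 vs b1, b2):
Let Player 1 play a1 with probability p. Expected payoff against b1: (-4)p + 6(1−p) = −10p + 6; against b2: 3p + (-6)(1−p) = 9p − 6.
Setting these equal: −10p + 6 = 9p − 6 ⇒ −19p = -12 ⇒ p = 12/19, and the value is (-10)·(12/19) + 6 = -6/19.
For Player 2: with q = P(b1), equating a1's and a2's payoffs gives −7q + 3 = 12q − 6 ⇒ q = 9/19.

-6/19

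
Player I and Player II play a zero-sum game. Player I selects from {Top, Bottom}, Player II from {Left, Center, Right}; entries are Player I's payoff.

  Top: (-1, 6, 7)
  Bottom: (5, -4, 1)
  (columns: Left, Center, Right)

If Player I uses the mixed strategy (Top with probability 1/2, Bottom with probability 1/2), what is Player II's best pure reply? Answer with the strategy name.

Center

If Player II plays Left, Player I's expected payoff is (1/2)·(-1) + (1/2)·5 = 2.
If Player II plays Center, Player I's expected payoff is (1/2)·6 + (1/2)·(-4) = 1.
If Player II plays Right, Player I's expected payoff is (1/2)·7 + (1/2)·1 = 4.
Player II minimizes Player I's payoff; the smallest is 1, so the best response is Center.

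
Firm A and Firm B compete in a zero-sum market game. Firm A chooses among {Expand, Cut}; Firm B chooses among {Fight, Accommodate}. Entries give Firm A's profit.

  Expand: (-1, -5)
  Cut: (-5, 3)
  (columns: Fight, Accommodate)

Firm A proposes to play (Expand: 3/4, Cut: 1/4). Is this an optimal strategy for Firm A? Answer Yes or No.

Against Fight this mix gives (3/4)·(-1) + (1/4)·(-5) = -2.
Against Accommodate this mix gives (3/4)·(-5) + (1/4)·3 = -3.
Firm B will play Accommodate, holding Firm A to -3. Shifting weight toward the row that does better against Accommodate would raise this floor (the equalizing mix achieves -7/3 against both Accommodate and Fight), so the proposed strategy is not optimal.

No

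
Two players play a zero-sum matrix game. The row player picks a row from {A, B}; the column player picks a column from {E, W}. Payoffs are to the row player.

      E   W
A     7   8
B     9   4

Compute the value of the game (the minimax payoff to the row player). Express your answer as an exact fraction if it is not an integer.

22/3

Row minima: A → 7, B → 4; maximin = 7.
Column maxima: E → 9, W → 8; minimax = 8.
7 ≠ 8, so there is no saddle point; optimal play is mixed.
Let the row player play A with probability p. Expected payoff against E: 7p + 9(1−p) = −2p + 9; against W: 8p + 4(1−p) = 4p + 4.
Setting these equal: −2p + 9 = 4p + 4 ⇒ −6p = -5 ⇒ p = 5/6, and the value is (-2)·(5/6) + 9 = 22/3.
For the column player: with q = P(E), equating A's and B's payoffs gives −q + 8 = 5q + 4 ⇒ q = 2/3.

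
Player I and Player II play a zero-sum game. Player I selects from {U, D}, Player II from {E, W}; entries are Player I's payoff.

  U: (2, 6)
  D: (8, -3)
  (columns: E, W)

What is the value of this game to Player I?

Row minima: U → 2, D → -3; maximin = 2.
Column maxima: E → 8, W → 6; minimax = 6.
2 ≠ 6, so there is no saddle point; optimal play is mixed.
Let Player I play U with probability p. Expected payoff against E: 2p + 8(1−p) = −6p + 8; against W: 6p + (-3)(1−p) = 9p − 3.
Setting these equal: −6p + 8 = 9p − 3 ⇒ −15p = -11 ⇒ p = 11/15, and the value is (-6)·(11/15) + 8 = 18/5.
For Player II: with q = P(E), equating U's and D's payoffs gives −4q + 6 = 11q − 3 ⇒ q = 3/5.

18/5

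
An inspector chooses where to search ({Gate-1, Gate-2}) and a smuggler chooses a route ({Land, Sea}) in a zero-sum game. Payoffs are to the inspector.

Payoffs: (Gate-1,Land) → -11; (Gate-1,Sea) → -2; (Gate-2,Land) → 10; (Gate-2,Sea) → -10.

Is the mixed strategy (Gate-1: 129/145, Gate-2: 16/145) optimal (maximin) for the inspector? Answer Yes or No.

No

Against Land this mix gives (129/145)·(-11) + (16/145)·10 = -1259/145.
Against Sea this mix gives (129/145)·(-2) + (16/145)·(-10) = -418/145.
The smuggler will play Land, holding the inspector to -1259/145. Shifting weight toward the row that does better against Land would raise this floor (the equalizing mix achieves -130/29 against both Land and Sea), so the proposed strategy is not optimal.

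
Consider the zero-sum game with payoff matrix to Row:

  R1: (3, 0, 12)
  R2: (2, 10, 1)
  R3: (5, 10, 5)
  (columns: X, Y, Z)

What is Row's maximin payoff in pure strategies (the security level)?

5

Row minima: R1 → 0, R2 → 1, R3 → 5.
The best of these is 5.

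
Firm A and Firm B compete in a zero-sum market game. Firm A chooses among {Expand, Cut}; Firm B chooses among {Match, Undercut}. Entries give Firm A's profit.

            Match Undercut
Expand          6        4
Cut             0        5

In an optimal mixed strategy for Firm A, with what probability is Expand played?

Row minima: Expand → 4, Cut → 0; maximin = 4.
Column maxima: Match → 6, Undercut → 5; minimax = 5.
4 ≠ 5, so there is no saddle point; optimal play is mixed.
Let Firm A play Expand with probability p. Expected payoff against Match: 6p + 0(1−p) = 6p; against Undercut: 4p + 5(1−p) = −p + 5.
Setting these equal: 6p = −p + 5 ⇒ 7p = 5 ⇒ p = 5/7, and the value is (6)·(5/7) = 30/7.
For Firm B: with q = P(Match), equating Expand's and Cut's payoffs gives 2q + 4 = −5q + 5 ⇒ q = 1/7.

5/7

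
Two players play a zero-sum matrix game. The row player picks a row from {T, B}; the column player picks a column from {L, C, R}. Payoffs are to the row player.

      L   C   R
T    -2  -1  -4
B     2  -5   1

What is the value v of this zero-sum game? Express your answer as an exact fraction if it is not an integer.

-7/3

Row minima: T → -4, B → -5; maximin = -4.
Column maxima: L → 2, C → -1, R → 1; minimax = -1.
-4 ≠ -1, so there is no saddle point; optimal play is mixed.
L is strictly dominated by R (it gives the row player strictly more in every row), so the column player never plays it.
On the remaining 2×2 (T, B vs C, R):
Let the row player play T with probability p. Expected payoff against C: (-1)p + (-5)(1−p) = 4p − 5; against R: (-4)p + 1(1−p) = −5p + 1.
Setting these equal: 4p − 5 = −5p + 1 ⇒ 9p = 6 ⇒ p = 2/3, and the value is (4)·(2/3) − 5 = -7/3.
For the column player: with q = P(C), equating T's and B's payoffs gives 3q − 4 = −6q + 1 ⇒ q = 5/9.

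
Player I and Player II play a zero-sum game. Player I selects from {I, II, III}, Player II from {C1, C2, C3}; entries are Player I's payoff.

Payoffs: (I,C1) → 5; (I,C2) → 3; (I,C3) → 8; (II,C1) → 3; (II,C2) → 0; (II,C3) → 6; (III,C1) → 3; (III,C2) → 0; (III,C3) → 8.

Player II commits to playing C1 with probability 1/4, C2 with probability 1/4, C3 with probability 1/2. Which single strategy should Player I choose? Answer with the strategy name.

I

Expected payoff of I: (1/4)·5 + (1/4)·3 + (1/2)·8 = 6.
Expected payoff of II: (1/4)·3 + (1/4)·0 + (1/2)·6 = 15/4.
Expected payoff of III: (1/4)·3 + (1/4)·0 + (1/2)·8 = 19/4.
The largest is 6, so Player I's best response is I.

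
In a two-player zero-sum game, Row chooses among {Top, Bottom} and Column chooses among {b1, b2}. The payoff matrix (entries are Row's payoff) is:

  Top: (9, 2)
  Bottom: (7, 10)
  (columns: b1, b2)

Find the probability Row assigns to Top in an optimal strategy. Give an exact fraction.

3/10

Row minima: Top → 2, Bottom → 7; maximin = 7.
Column maxima: b1 → 9, b2 → 10; minimax = 9.
7 ≠ 9, so there is no saddle point; optimal play is mixed.
Let Row play Top with probability p. Expected payoff against b1: 9p + 7(1−p) = 2p + 7; against b2: 2p + 10(1−p) = −8p + 10.
Setting these equal: 2p + 7 = −8p + 10 ⇒ 10p = 3 ⇒ p = 3/10, and the value is (2)·(3/10) + 7 = 38/5.
For Column: with q = P(b1), equating Top's and Bottom's payoffs gives 7q + 2 = −3q + 10 ⇒ q = 4/5.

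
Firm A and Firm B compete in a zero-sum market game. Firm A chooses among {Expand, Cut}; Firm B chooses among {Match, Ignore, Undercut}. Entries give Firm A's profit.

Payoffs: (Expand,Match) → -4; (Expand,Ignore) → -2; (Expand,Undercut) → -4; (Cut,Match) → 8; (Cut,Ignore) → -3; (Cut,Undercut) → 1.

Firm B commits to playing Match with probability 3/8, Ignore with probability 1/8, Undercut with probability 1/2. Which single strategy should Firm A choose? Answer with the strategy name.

Cut

Expected payoff of Expand: (3/8)·(-4) + (1/8)·(-2) + (1/2)·(-4) = -15/4.
Expected payoff of Cut: (3/8)·8 + (1/8)·(-3) + (1/2)·1 = 25/8.
The largest is 25/8, so Firm A's best response is Cut.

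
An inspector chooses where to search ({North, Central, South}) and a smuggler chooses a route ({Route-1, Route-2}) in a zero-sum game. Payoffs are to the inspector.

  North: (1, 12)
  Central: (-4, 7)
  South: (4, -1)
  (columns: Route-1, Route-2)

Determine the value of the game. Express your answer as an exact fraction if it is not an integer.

49/16

Row minima: North → 1, Central → -4, South → -1; maximin = 1.
Column maxima: Route-1 → 4, Route-2 → 12; minimax = 4.
1 ≠ 4, so there is no saddle point; optimal play is mixed.
Central is strictly dominated by North, so the inspector never plays it.
On the remaining 2×2 (North, South vs Route-1, Route-2):
Let the inspector play North with probability p. Expected payoff against Route-1: 1p + 4(1−p) = −3p + 4; against Route-2: 12p + (-1)(1−p) = 13p − 1.
Setting these equal: −3p + 4 = 13p − 1 ⇒ −16p = -5 ⇒ p = 5/16, and the value is (-3)·(5/16) + 4 = 49/16.
For the smuggler: with q = P(Route-1), equating North's and South's payoffs gives −11q + 12 = 5q − 1 ⇒ q = 13/16.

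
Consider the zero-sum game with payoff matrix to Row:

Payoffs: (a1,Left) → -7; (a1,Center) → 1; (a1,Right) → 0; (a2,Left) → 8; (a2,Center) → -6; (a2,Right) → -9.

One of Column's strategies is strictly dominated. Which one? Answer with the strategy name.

Center

Right holds Row's payoff strictly below Center in every row: 0 < 1, -9 < -6.
So Center is strictly dominated for Column.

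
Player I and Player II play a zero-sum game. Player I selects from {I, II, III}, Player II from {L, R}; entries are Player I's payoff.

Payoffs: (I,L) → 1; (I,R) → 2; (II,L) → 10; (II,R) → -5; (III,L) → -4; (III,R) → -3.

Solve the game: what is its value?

Row minima: I → 1, II → -5, III → -4; maximin = 1.
Column maxima: L → 10, R → 2; minimax = 2.
1 ≠ 2, so there is no saddle point; optimal play is mixed.
III is strictly dominated by I, so Player I never plays it.
On the remaining 2×2 (I, II vs L, R):
Let Player I play I with probability p. Expected payoff against L: 1p + 10(1−p) = −9p + 10; against R: 2p + (-5)(1−p) = 7p − 5.
Setting these equal: −9p + 10 = 7p − 5 ⇒ −16p = -15 ⇒ p = 15/16, and the value is (-9)·(15/16) + 10 = 25/16.
For Player II: with q = P(L), equating I's and II's payoffs gives −q + 2 = 15q − 5 ⇒ q = 7/16.

25/16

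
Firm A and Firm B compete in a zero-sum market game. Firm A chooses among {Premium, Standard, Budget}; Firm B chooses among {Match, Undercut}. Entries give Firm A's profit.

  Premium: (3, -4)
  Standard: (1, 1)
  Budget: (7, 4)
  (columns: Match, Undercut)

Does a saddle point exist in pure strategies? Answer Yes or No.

Yes

Row minima: Premium → -4, Standard → 1, Budget → 4; maximin = 4.
Column maxima: Match → 7, Undercut → 4; minimax = 4.
maximin = minimax = 4, so a saddle point exists.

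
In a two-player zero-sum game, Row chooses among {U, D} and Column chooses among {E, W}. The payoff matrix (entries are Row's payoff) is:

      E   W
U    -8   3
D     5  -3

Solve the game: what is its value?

-9/19

Row minima: U → -8, D → -3; maximin = -3.
Column maxima: E → 5, W → 3; minimax = 3.
-3 ≠ 3, so there is no saddle point; optimal play is mixed.
Let Row play U with probability p. Expected payoff against E: (-8)p + 5(1−p) = −13p + 5; against W: 3p + (-3)(1−p) = 6p − 3.
Setting these equal: −13p + 5 = 6p − 3 ⇒ −19p = -8 ⇒ p = 8/19, and the value is (-13)·(8/19) + 5 = -9/19.
For Column: with q = P(E), equating U's and D's payoffs gives −11q + 3 = 8q − 3 ⇒ q = 6/19.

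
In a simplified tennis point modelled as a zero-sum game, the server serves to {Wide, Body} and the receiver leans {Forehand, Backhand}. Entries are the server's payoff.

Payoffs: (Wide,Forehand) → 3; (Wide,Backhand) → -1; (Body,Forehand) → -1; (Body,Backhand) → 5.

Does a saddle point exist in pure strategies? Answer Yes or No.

Row minima: Wide → -1, Body → -1; maximin = -1.
Column maxima: Forehand → 3, Backhand → 5; minimax = 3.
-1 ≠ 3, so no pure-strategy equilibrium exists.

No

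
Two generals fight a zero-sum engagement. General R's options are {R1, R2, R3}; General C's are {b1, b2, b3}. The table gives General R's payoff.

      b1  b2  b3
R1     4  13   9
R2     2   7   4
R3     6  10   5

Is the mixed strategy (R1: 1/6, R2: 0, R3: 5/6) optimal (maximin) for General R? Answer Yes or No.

Against b1 this mix gives (1/6)·4 + (5/6)·6 = 17/3.
Against b2 this mix gives (1/6)·13 + (5/6)·10 = 21/2.
Against b3 this mix gives (1/6)·9 + (5/6)·5 = 17/3.
All of General C's active replies (b1, b3) yield 17/3, and no column does worse for General R. The mix makes General C indifferent and guarantees 17/3, so it is optimal.

Yes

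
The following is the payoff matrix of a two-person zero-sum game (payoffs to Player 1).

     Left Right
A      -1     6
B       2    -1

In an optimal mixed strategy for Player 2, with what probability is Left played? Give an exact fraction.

7/10

Row minima: A → -1, B → -1; maximin = -1.
Column maxima: Left → 2, Right → 6; minimax = 2.
-1 ≠ 2, so there is no saddle point; optimal play is mixed.
Let Player 1 play A with probability p. Expected payoff against Left: (-1)p + 2(1−p) = −3p + 2; against Right: 6p + (-1)(1−p) = 7p − 1.
Setting these equal: −3p + 2 = 7p − 1 ⇒ −10p = -3 ⇒ p = 3/10, and the value is (-3)·(3/10) + 2 = 11/10.
For Player 2: with q = P(Left), equating A's and B's payoffs gives −7q + 6 = 3q − 1 ⇒ q = 7/10.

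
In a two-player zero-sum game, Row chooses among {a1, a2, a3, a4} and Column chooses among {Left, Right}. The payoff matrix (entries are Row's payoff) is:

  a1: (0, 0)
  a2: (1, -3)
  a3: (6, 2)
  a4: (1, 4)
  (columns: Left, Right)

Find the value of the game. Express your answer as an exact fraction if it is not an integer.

Row minima: a1 → 0, a2 → -3, a3 → 2, a4 → 1; maximin = 2.
Column maxima: Left → 6, Right → 4; minimax = 4.
2 ≠ 4, so there is no saddle point; optimal play is mixed.
a1 is strictly dominated by a3, so Row never plays it.
a2 is strictly dominated by a3, so Row never plays it.
On the remaining 2×2 (a3, a4 vs Left, Right):
Let Row play a3 with probability p. Expected payoff against Left: 6p + 1(1−p) = 5p + 1; against Right: 2p + 4(1−p) = −2p + 4.
Setting these equal: 5p + 1 = −2p + 4 ⇒ 7p = 3 ⇒ p = 3/7, and the value is (5)·(3/7) + 1 = 22/7.
For Column: with q = P(Left), equating a3's and a4's payoffs gives 4q + 2 = −3q + 4 ⇒ q = 2/7.

22/7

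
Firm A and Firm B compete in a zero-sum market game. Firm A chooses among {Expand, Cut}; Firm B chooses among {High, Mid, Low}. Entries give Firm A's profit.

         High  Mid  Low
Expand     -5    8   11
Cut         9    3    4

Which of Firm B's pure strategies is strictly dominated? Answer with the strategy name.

Low

Mid holds Firm A's payoff strictly below Low in every row: 8 < 11, 3 < 4.
So Low is strictly dominated for Firm B.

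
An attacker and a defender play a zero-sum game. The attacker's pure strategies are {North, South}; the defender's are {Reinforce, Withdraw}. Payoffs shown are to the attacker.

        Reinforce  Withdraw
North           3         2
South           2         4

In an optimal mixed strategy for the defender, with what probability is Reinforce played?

2/3

Row minima: North → 2, South → 2; maximin = 2.
Column maxima: Reinforce → 3, Withdraw → 4; minimax = 3.
2 ≠ 3, so there is no saddle point; optimal play is mixed.
Let the attacker play North with probability p. Expected payoff against Reinforce: 3p + 2(1−p) = p + 2; against Withdraw: 2p + 4(1−p) = −2p + 4.
Setting these equal: p + 2 = −2p + 4 ⇒ 3p = 2 ⇒ p = 2/3, and the value is (1)·(2/3) + 2 = 8/3.
For the defender: with q = P(Reinforce), equating North's and South's payoffs gives q + 2 = −2q + 4 ⇒ q = 2/3.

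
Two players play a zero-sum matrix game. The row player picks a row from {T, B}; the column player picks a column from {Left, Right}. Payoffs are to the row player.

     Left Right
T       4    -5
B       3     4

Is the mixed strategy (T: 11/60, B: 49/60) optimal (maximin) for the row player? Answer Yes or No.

Against Left this mix gives (11/60)·4 + (49/60)·3 = 191/60.
Against Right this mix gives (11/60)·(-5) + (49/60)·4 = 47/20.
The column player will play Right, holding the row player to 47/20. Shifting weight toward the row that does better against Right would raise this floor (the equalizing mix achieves 31/10 against both Right and Left), so the proposed strategy is not optimal.

No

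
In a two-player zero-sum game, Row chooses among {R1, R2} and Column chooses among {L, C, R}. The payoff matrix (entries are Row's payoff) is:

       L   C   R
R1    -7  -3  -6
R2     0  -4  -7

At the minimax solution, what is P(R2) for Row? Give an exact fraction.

1/8

Row minima: R1 → -7, R2 → -7; maximin = -7.
Column maxima: L → 0, C → -3, R → -6; minimax = -6.
-7 ≠ -6, so there is no saddle point; optimal play is mixed.
C is strictly dominated by R (it gives Row strictly more in every row), so Column never plays it.
On the remaining 2×2 (R1, R2 vs L, R):
Let Row play R1 with probability p. Expected payoff against L: (-7)p + 0(1−p) = −7p; against R: (-6)p + (-7)(1−p) = p − 7.
Setting these equal: −7p = p − 7 ⇒ −8p = -7 ⇒ p = 7/8, and the value is (-7)·(7/8) = -49/8.
For Column: with q = P(L), equating R1's and R2's payoffs gives −q − 6 = 7q − 7 ⇒ q = 1/8.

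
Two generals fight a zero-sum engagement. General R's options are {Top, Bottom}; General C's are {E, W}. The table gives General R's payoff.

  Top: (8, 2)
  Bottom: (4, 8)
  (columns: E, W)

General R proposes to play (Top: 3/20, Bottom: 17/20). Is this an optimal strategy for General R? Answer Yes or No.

No

Against E this mix gives (3/20)·8 + (17/20)·4 = 23/5.
Against W this mix gives (3/20)·2 + (17/20)·8 = 71/10.
General C will play E, holding General R to 23/5. Shifting weight toward the row that does better against E would raise this floor (the equalizing mix achieves 28/5 against both E and W), so the proposed strategy is not optimal.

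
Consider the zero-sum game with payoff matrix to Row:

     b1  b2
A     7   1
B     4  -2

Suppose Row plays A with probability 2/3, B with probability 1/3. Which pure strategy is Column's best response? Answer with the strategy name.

If Column plays b1, Row's expected payoff is (2/3)·7 + (1/3)·4 = 6.
If Column plays b2, Row's expected payoff is (2/3)·1 + (1/3)·(-2) = 0.
Column minimizes Row's payoff; the smallest is 0, so the best response is b2.

b2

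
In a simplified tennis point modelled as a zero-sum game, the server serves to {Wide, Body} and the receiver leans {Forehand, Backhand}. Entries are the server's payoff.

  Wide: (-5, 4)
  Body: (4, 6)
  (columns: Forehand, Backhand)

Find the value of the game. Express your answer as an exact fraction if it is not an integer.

4

Row minima: Wide → -5, Body → 4; maximin = 4.
Column maxima: Forehand → 4, Backhand → 6; minimax = 4.
Since maximin = minimax = 4, there is a saddle point and the value is 4.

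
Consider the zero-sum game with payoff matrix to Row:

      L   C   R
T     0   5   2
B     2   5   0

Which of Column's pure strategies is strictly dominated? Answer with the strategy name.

L holds Row's payoff strictly below C in every row: 0 < 5, 2 < 5.
So C is strictly dominated for Column.

C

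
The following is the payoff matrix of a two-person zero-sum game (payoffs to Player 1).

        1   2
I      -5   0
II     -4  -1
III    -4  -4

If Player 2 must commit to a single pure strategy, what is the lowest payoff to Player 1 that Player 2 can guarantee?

Column maxima: 1 → -4, 2 → 0.
The smallest of these is -4.

-4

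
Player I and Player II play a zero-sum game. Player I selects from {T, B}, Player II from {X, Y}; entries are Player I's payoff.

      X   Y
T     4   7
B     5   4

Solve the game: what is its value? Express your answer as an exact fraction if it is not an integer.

19/4

Row minima: T → 4, B → 4; maximin = 4.
Column maxima: X → 5, Y → 7; minimax = 5.
4 ≠ 5, so there is no saddle point; optimal play is mixed.
Let Player I play T with probability p. Expected payoff against X: 4p + 5(1−p) = −p + 5; against Y: 7p + 4(1−p) = 3p + 4.
Setting these equal: −p + 5 = 3p + 4 ⇒ −4p = -1 ⇒ p = 1/4, and the value is (-1)·(1/4) + 5 = 19/4.
For Player II: with q = P(X), equating T's and B's payoffs gives −3q + 7 = q + 4 ⇒ q = 3/4.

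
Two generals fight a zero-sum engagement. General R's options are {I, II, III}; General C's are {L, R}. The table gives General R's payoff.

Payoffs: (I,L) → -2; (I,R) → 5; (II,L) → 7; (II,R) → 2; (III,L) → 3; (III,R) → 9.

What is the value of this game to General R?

57/11

Row minima: I → -2, II → 2, III → 3; maximin = 3.
Column maxima: L → 7, R → 9; minimax = 7.
3 ≠ 7, so there is no saddle point; optimal play is mixed.
I is strictly dominated by III, so General R never plays it.
On the remaining 2×2 (II, III vs L, R):
Let General R play II with probability p. Expected payoff against L: 7p + 3(1−p) = 4p + 3; against R: 2p + 9(1−p) = −7p + 9.
Setting these equal: 4p + 3 = −7p + 9 ⇒ 11p = 6 ⇒ p = 6/11, and the value is (4)·(6/11) + 3 = 57/11.
For General C: with q = P(L), equating II's and III's payoffs gives 5q + 2 = −6q + 9 ⇒ q = 7/11.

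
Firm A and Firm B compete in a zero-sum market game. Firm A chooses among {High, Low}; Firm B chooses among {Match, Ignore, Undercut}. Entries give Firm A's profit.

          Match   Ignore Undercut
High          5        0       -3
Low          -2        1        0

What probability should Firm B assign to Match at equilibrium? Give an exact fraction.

Row minima: High → -3, Low → -2; maximin = -2.
Column maxima: Match → 5, Ignore → 1, Undercut → 0; minimax = 0.
-2 ≠ 0, so there is no saddle point; optimal play is mixed.
Ignore is strictly dominated by Undercut (it gives Firm A strictly more in every row), so Firm B never plays it.
On the remaining 2×2 (High, Low vs Match, Undercut):
Let Firm A play High with probability p. Expected payoff against Match: 5p + (-2)(1−p) = 7p − 2; against Undercut: (-3)p + 0(1−p) = −3p.
Setting these equal: 7p − 2 = −3p ⇒ 10p = 2 ⇒ p = 1/5, and the value is (7)·(1/5) − 2 = -3/5.
For Firm B: with q = P(Match), equating High's and Low's payoffs gives 8q − 3 = −2q ⇒ q = 3/10.

3/10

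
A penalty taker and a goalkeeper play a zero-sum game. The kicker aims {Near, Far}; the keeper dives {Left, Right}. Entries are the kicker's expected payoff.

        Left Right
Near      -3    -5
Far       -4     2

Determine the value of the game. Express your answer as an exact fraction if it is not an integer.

-13/4

Row minima: Near → -5, Far → -4; maximin = -4.
Column maxima: Left → -3, Right → 2; minimax = -3.
-4 ≠ -3, so there is no saddle point; optimal play is mixed.
Let the kicker play Near with probability p. Expected payoff against Left: (-3)p + (-4)(1−p) = p − 4; against Right: (-5)p + 2(1−p) = −7p + 2.
Setting these equal: p − 4 = −7p + 2 ⇒ 8p = 6 ⇒ p = 3/4, and the value is (1)·(3/4) − 4 = -13/4.
For the keeper: with q = P(Left), equating Near's and Far's payoffs gives 2q − 5 = −6q + 2 ⇒ q = 7/8.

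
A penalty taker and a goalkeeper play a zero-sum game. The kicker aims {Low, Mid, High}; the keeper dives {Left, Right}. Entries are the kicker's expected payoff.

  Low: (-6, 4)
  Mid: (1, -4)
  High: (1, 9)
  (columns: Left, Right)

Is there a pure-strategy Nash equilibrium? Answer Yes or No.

Yes

Row minima: Low → -6, Mid → -4, High → 1; maximin = 1.
Column maxima: Left → 1, Right → 9; minimax = 1.
maximin = minimax = 1, so a saddle point exists.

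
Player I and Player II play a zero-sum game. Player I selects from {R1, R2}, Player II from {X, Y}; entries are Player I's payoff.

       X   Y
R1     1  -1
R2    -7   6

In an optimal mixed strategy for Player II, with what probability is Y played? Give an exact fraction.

8/15

Row minima: R1 → -1, R2 → -7; maximin = -1.
Column maxima: X → 1, Y → 6; minimax = 1.
-1 ≠ 1, so there is no saddle point; optimal play is mixed.
Let Player I play R1 with probability p. Expected payoff against X: 1p + (-7)(1−p) = 8p − 7; against Y: (-1)p + 6(1−p) = −7p + 6.
Setting these equal: 8p − 7 = −7p + 6 ⇒ 15p = 13 ⇒ p = 13/15, and the value is (8)·(13/15) − 7 = -1/15.
For Player II: with q = P(X), equating R1's and R2's payoffs gives 2q − 1 = −13q + 6 ⇒ q = 7/15.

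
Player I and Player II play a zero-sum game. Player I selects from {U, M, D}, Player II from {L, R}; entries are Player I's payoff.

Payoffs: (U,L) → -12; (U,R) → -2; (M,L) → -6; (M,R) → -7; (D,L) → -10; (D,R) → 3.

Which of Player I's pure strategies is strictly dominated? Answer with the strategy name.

U

D gives a strictly higher payoff than U against every column: -10 > -12, 3 > -2.
So U is strictly dominated and Player I never plays it.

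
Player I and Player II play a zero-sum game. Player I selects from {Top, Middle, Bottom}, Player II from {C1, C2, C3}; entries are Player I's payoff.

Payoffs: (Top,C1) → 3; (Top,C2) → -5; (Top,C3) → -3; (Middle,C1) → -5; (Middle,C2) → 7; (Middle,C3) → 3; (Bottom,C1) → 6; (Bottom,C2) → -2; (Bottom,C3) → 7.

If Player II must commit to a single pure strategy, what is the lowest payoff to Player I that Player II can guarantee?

6

Column maxima: C1 → 6, C2 → 7, C3 → 7.
The smallest of these is 6.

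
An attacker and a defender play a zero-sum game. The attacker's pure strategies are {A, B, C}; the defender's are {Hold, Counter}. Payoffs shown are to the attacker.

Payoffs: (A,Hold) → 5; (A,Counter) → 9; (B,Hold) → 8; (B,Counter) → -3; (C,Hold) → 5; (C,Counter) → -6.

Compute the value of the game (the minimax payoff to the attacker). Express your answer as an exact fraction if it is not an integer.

29/5

Row minima: A → 5, B → -3, C → -6; maximin = 5.
Column maxima: Hold → 8, Counter → 9; minimax = 8.
5 ≠ 8, so there is no saddle point; optimal play is mixed.
C is strictly dominated by B, so the attacker never plays it.
On the remaining 2×2 (A, B vs Hold, Counter):
Let the attacker play A with probability p. Expected payoff against Hold: 5p + 8(1−p) = −3p + 8; against Counter: 9p + (-3)(1−p) = 12p − 3.
Setting these equal: −3p + 8 = 12p − 3 ⇒ −15p = -11 ⇒ p = 11/15, and the value is (-3)·(11/15) + 8 = 29/5.
For the defender: with q = P(Hold), equating A's and B's payoffs gives −4q + 9 = 11q − 3 ⇒ q = 4/5.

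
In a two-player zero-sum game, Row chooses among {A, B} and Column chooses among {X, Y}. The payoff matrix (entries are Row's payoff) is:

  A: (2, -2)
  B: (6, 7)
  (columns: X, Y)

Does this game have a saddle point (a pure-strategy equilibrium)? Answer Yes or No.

Yes

Row minima: A → -2, B → 6; maximin = 6.
Column maxima: X → 6, Y → 7; minimax = 6.
maximin = minimax = 6, so a saddle point exists.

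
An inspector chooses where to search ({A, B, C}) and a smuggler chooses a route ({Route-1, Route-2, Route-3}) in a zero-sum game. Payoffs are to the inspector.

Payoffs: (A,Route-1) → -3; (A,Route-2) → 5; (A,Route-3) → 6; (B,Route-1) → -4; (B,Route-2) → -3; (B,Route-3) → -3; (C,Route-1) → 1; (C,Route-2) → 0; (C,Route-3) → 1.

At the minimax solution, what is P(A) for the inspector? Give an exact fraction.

Row minima: A → -3, B → -4, C → 0; maximin = 0.
Column maxima: Route-1 → 1, Route-2 → 5, Route-3 → 6; minimax = 1.
0 ≠ 1, so there is no saddle point; optimal play is mixed.
B is strictly dominated by A, so the inspector never plays it.
With B eliminated, Route-3 is strictly dominated by Route-2 (it gives the inspector strictly more in every remaining row), so the smuggler never plays it.
On the remaining 2×2 (A, C vs Route-1, Route-2):
Let the inspector play A with probability p. Expected payoff against Route-1: (-3)p + 1(1−p) = −4p + 1; against Route-2: 5p + 0(1−p) = 5p.
Setting these equal: −4p + 1 = 5p ⇒ −9p = -1 ⇒ p = 1/9, and the value is (-4)·(1/9) + 1 = 5/9.
For the smuggler: with q = P(Route-1), equating A's and C's payoffs gives −8q + 5 = q ⇒ q = 5/9.

1/9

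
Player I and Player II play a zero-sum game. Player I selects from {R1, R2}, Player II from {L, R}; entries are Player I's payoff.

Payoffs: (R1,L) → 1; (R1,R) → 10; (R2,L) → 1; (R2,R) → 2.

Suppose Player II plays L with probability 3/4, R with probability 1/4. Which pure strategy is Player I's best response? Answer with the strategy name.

R1

Expected payoff of R1: (3/4)·1 + (1/4)·10 = 13/4.
Expected payoff of R2: (3/4)·1 + (1/4)·2 = 5/4.
The largest is 13/4, so Player I's best response is R1.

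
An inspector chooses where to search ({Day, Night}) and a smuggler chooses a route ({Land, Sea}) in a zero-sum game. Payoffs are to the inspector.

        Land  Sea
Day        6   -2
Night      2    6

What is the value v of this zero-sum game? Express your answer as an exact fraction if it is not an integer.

10/3

Row minima: Day → -2, Night → 2; maximin = 2.
Column maxima: Land → 6, Sea → 6; minimax = 6.
2 ≠ 6, so there is no saddle point; optimal play is mixed.
Let the inspector play Day with probability p. Expected payoff against Land: 6p + 2(1−p) = 4p + 2; against Sea: (-2)p + 6(1−p) = −8p + 6.
Setting these equal: 4p + 2 = −8p + 6 ⇒ 12p = 4 ⇒ p = 1/3, and the value is (4)·(1/3) + 2 = 10/3.
For the smuggler: with q = P(Land), equating Day's and Night's payoffs gives 8q − 2 = −4q + 6 ⇒ q = 2/3.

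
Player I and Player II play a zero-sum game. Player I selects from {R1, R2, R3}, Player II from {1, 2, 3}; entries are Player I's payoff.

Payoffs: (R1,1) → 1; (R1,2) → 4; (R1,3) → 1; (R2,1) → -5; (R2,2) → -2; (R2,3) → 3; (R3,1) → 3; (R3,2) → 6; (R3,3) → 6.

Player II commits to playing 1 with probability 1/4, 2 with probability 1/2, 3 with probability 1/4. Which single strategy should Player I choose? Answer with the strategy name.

Expected payoff of R1: (1/4)·1 + (1/2)·4 + (1/4)·1 = 5/2.
Expected payoff of R2: (1/4)·(-5) + (1/2)·(-2) + (1/4)·3 = -3/2.
Expected payoff of R3: (1/4)·3 + (1/2)·6 + (1/4)·6 = 21/4.
The largest is 21/4, so Player I's best response is R3.

R3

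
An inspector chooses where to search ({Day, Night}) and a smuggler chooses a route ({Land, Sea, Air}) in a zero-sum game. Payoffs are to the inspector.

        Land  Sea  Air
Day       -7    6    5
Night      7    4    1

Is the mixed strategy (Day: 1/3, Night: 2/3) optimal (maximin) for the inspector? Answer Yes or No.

Against Land this mix gives (1/3)·(-7) + (2/3)·7 = 7/3.
Against Sea this mix gives (1/3)·6 + (2/3)·4 = 14/3.
Against Air this mix gives (1/3)·5 + (2/3)·1 = 7/3.
All of the smuggler's active replies (Land, Air) yield 7/3, and no column does worse for the inspector. The mix makes the smuggler indifferent and guarantees 7/3, so it is optimal.

Yes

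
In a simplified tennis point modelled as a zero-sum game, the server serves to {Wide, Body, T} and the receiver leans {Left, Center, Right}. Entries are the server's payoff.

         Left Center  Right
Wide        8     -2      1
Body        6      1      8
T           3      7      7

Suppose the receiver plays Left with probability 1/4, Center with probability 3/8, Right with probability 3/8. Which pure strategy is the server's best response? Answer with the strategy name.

T

Expected payoff of Wide: (1/4)·8 + (3/8)·(-2) + (3/8)·1 = 13/8.
Expected payoff of Body: (1/4)·6 + (3/8)·1 + (3/8)·8 = 39/8.
Expected payoff of T: (1/4)·3 + (3/8)·7 + (3/8)·7 = 6.
The largest is 6, so the server's best response is T.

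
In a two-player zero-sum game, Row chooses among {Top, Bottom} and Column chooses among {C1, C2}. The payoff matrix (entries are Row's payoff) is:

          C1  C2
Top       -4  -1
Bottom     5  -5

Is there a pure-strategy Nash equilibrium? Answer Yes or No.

Row minima: Top → -4, Bottom → -5; maximin = -4.
Column maxima: C1 → 5, C2 → -1; minimax = -1.
-4 ≠ -1, so no pure-strategy equilibrium exists.

No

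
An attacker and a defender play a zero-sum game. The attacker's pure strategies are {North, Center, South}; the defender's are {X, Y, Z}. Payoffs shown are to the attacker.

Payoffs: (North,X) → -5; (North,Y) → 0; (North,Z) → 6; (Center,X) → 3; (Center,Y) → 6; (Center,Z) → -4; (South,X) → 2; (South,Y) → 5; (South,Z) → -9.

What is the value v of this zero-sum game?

Row minima: North → -5, Center → -4, South → -9; maximin = -4.
Column maxima: X → 3, Y → 6, Z → 6; minimax = 3.
-4 ≠ 3, so there is no saddle point; optimal play is mixed.
South is strictly dominated by Center, so the attacker never plays it.
Y is strictly dominated by X (it gives the attacker strictly more in every row), so the defender never plays it.
On the remaining 2×2 (North, Center vs X, Z):
Let the attacker play North with probability p. Expected payoff against X: (-5)p + 3(1−p) = −8p + 3; against Z: 6p + (-4)(1−p) = 10p − 4.
Setting these equal: −8p + 3 = 10p − 4 ⇒ −18p = -7 ⇒ p = 7/18, and the value is (-8)·(7/18) + 3 = -1/9.
For the defender: with q = P(X), equating North's and Center's payoffs gives −11q + 6 = 7q − 4 ⇒ q = 5/9.

-1/9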